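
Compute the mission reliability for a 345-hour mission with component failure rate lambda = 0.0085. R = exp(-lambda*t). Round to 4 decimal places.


lambda = 0.0085
mission_time = 345
lambda * t = 0.0085 * 345 = 2.9325
R = exp(-2.9325)
R = 0.0533

0.0533


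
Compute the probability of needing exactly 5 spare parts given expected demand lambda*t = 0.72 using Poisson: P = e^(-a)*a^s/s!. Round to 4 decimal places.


a = 0.72, s = 5
e^(-a) = e^(-0.72) = 0.4868
a^s = 0.72^5 = 0.1935
s! = 120
P = 0.4868 * 0.1935 / 120
P = 0.0008

0.0008


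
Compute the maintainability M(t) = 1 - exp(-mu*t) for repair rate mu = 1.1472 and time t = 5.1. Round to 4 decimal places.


mu = 1.1472, t = 5.1
mu * t = 1.1472 * 5.1 = 5.8507
exp(-5.8507) = 0.0029
M(t) = 1 - 0.0029
M(t) = 0.9971

0.9971


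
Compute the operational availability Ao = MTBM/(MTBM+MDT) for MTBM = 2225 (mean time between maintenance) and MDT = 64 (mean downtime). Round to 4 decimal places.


MTBM = 2225
MDT = 64
MTBM + MDT = 2289
Ao = 2225 / 2289
Ao = 0.972

0.972


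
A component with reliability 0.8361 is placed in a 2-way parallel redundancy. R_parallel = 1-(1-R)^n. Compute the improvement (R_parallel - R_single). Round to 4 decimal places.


R_single = 0.8361, n = 2
1 - R_single = 0.1639
(1 - R_single)^n = 0.1639^2 = 0.0269
R_parallel = 1 - 0.0269 = 0.9731
Improvement = 0.9731 - 0.8361
Improvement = 0.137

0.137


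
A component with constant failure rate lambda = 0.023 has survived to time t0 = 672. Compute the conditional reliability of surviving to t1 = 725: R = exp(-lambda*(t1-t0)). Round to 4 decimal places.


lambda = 0.023
t0 = 672, t1 = 725
t1 - t0 = 53
lambda * (t1-t0) = 0.023 * 53 = 1.219
R = exp(-1.219)
R = 0.2955

0.2955


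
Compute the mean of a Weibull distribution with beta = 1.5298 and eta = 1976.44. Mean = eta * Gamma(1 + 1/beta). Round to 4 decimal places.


beta = 1.5298, eta = 1976.44
1/beta = 0.6537
1 + 1/beta = 1.6537
Gamma(1.6537) = 0.9007
Mean = 1976.44 * 0.9007
Mean = 1780.1378

1780.1378


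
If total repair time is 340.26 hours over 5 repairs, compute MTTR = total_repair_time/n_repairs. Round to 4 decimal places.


total_repair_time = 340.26
n_repairs = 5
MTTR = 340.26 / 5
MTTR = 68.052

68.052


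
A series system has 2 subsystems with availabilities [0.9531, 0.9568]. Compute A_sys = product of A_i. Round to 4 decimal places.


Subsystems: [0.9531, 0.9568]
After subsystem 1 (A=0.9531): product = 0.9531
After subsystem 2 (A=0.9568): product = 0.9119
A_sys = 0.9119

0.9119


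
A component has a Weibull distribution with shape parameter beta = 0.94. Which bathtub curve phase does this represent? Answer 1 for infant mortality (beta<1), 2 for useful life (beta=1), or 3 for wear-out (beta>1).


beta = 0.94
Compare beta to 1:
beta < 1 => infant mortality (phase 1)
beta = 1 => useful life (phase 2)
beta > 1 => wear-out (phase 3)
Since beta = 0.94, this is infant mortality (decreasing failure rate)
Phase = 1

1


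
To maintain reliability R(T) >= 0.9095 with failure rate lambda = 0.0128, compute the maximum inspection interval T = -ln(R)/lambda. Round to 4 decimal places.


R_target = 0.9095
lambda = 0.0128
-ln(0.9095) = 0.0949
T = 0.0949 / 0.0128
T = 7.411

7.411


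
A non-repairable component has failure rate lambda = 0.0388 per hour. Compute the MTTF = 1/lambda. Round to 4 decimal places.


lambda = 0.0388
MTTF = 1 / 0.0388
MTTF = 25.7732

25.7732


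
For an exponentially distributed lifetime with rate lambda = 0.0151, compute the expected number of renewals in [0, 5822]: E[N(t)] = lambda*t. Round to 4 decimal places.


lambda = 0.0151
t = 5822
E[N(t)] = lambda * t
E[N(t)] = 0.0151 * 5822
E[N(t)] = 87.9122

87.9122


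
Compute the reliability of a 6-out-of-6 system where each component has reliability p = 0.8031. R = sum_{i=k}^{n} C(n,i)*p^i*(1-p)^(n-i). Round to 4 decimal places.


k = 6, n = 6, p = 0.8031
i=6: C(6,6)=1 * 0.8031^6 * 0.1969^0 = 0.2683
R = sum of terms = 0.2683

0.2683


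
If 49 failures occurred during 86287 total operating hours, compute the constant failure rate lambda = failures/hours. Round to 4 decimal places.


failures = 49
total_hours = 86287
lambda = 49 / 86287
lambda = 0.0006

0.0006


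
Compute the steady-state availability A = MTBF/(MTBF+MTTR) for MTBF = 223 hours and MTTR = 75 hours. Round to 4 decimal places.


MTBF = 223
MTTR = 75
MTBF + MTTR = 298
A = 223 / 298
A = 0.7483

0.7483


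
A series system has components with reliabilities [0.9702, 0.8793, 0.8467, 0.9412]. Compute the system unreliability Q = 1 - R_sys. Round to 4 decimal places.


Components: [0.9702, 0.8793, 0.8467, 0.9412]
After component 1: product = 0.9702
After component 2: product = 0.8531
After component 3: product = 0.7223
After component 4: product = 0.6798
R_sys = 0.6798
Q = 1 - 0.6798 = 0.3202

0.3202


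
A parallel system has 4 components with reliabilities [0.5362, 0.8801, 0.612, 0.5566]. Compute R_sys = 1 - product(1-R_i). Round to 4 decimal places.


Components: [0.5362, 0.8801, 0.612, 0.5566]
(1 - 0.5362) = 0.4638, running product = 0.4638
(1 - 0.8801) = 0.1199, running product = 0.0556
(1 - 0.612) = 0.388, running product = 0.0216
(1 - 0.5566) = 0.4434, running product = 0.0096
Product of (1-R_i) = 0.0096
R_sys = 1 - 0.0096 = 0.9904

0.9904


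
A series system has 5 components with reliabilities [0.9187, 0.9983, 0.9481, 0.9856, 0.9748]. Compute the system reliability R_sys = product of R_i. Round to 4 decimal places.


Components: [0.9187, 0.9983, 0.9481, 0.9856, 0.9748]
After component 1 (R=0.9187): product = 0.9187
After component 2 (R=0.9983): product = 0.9171
After component 3 (R=0.9481): product = 0.8695
After component 4 (R=0.9856): product = 0.857
After component 5 (R=0.9748): product = 0.8354
R_sys = 0.8354

0.8354


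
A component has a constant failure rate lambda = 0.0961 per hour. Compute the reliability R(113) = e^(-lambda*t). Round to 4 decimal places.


lambda = 0.0961
t = 113
lambda * t = 10.8593
R(t) = e^(-10.8593)
R(t) = 0.0

0.0


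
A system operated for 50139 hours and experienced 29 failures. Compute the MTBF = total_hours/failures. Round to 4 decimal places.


total_hours = 50139
failures = 29
MTBF = 50139 / 29
MTBF = 1728.931

1728.931


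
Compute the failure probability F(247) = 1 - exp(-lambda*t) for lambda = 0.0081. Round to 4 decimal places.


lambda = 0.0081, t = 247
lambda * t = 2.0007
exp(-2.0007) = 0.1352
F(t) = 1 - 0.1352
F(t) = 0.8648

0.8648


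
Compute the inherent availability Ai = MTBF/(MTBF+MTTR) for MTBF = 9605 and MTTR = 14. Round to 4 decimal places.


MTBF = 9605
MTTR = 14
MTBF + MTTR = 9619
Ai = 9605 / 9619
Ai = 0.9985

0.9985


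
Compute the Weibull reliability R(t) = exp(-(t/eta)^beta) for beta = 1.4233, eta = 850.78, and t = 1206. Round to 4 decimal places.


beta = 1.4233, eta = 850.78, t = 1206
t/eta = 1206 / 850.78 = 1.4175
(t/eta)^beta = 1.4175^1.4233 = 1.6431
R(t) = exp(-1.6431)
R(t) = 0.1934

0.1934


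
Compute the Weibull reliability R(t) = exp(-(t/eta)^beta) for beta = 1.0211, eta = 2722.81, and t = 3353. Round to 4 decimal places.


beta = 1.0211, eta = 2722.81, t = 3353
t/eta = 3353 / 2722.81 = 1.2314
(t/eta)^beta = 1.2314^1.0211 = 1.2369
R(t) = exp(-1.2369)
R(t) = 0.2903

0.2903


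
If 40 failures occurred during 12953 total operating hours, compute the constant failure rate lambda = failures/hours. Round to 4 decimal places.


failures = 40
total_hours = 12953
lambda = 40 / 12953
lambda = 0.0031

0.0031


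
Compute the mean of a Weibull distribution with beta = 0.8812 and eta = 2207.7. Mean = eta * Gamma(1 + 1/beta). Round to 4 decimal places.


beta = 0.8812, eta = 2207.7
1/beta = 1.1348
1 + 1/beta = 2.1348
Gamma(2.1348) = 1.0647
Mean = 2207.7 * 1.0647
Mean = 2350.5558

2350.5558


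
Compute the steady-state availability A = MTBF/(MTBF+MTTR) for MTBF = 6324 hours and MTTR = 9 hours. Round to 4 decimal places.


MTBF = 6324
MTTR = 9
MTBF + MTTR = 6333
A = 6324 / 6333
A = 0.9986

0.9986


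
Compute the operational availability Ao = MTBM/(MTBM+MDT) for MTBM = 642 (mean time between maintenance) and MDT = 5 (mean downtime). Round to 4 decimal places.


MTBM = 642
MDT = 5
MTBM + MDT = 647
Ao = 642 / 647
Ao = 0.9923

0.9923


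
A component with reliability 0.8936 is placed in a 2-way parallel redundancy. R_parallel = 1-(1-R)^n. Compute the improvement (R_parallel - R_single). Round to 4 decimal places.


R_single = 0.8936, n = 2
1 - R_single = 0.1064
(1 - R_single)^n = 0.1064^2 = 0.0113
R_parallel = 1 - 0.0113 = 0.9887
Improvement = 0.9887 - 0.8936
Improvement = 0.0951

0.0951


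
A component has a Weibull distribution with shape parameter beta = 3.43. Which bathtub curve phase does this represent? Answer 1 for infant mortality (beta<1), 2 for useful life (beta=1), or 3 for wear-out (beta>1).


beta = 3.43
Compare beta to 1:
beta < 1 => infant mortality (phase 1)
beta = 1 => useful life (phase 2)
beta > 1 => wear-out (phase 3)
Since beta = 3.43, this is wear-out (increasing failure rate)
Phase = 3

3


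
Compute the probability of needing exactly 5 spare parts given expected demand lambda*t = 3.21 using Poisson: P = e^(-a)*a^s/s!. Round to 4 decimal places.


a = 3.21, s = 5
e^(-a) = e^(-3.21) = 0.0404
a^s = 3.21^5 = 340.8201
s! = 120
P = 0.0404 * 340.8201 / 120
P = 0.1146

0.1146


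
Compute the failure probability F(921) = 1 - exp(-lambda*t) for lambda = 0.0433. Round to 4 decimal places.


lambda = 0.0433, t = 921
lambda * t = 39.8793
exp(-39.8793) = 0.0
F(t) = 1 - 0.0
F(t) = 1.0

1.0


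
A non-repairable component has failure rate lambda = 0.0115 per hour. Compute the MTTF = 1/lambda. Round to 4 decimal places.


lambda = 0.0115
MTTF = 1 / 0.0115
MTTF = 86.9565

86.9565


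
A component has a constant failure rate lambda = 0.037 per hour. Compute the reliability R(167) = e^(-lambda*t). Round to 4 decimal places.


lambda = 0.037
t = 167
lambda * t = 6.179
R(t) = e^(-6.179)
R(t) = 0.0021

0.0021


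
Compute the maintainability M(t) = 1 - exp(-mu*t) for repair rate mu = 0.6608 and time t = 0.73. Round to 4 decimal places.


mu = 0.6608, t = 0.73
mu * t = 0.6608 * 0.73 = 0.4824
exp(-0.4824) = 0.6173
M(t) = 1 - 0.6173
M(t) = 0.3827

0.3827


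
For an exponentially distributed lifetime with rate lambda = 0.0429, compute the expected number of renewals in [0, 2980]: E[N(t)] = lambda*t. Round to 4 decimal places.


lambda = 0.0429
t = 2980
E[N(t)] = lambda * t
E[N(t)] = 0.0429 * 2980
E[N(t)] = 127.842

127.842


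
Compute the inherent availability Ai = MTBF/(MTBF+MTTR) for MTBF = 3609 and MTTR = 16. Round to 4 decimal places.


MTBF = 3609
MTTR = 16
MTBF + MTTR = 3625
Ai = 3609 / 3625
Ai = 0.9956

0.9956


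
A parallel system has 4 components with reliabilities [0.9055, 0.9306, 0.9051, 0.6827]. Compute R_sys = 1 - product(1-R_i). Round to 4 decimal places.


Components: [0.9055, 0.9306, 0.9051, 0.6827]
(1 - 0.9055) = 0.0945, running product = 0.0945
(1 - 0.9306) = 0.0694, running product = 0.0066
(1 - 0.9051) = 0.0949, running product = 0.0006
(1 - 0.6827) = 0.3173, running product = 0.0002
Product of (1-R_i) = 0.0002
R_sys = 1 - 0.0002 = 0.9998

0.9998


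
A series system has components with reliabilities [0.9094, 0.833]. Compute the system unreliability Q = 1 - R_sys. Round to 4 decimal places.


Components: [0.9094, 0.833]
After component 1: product = 0.9094
After component 2: product = 0.7575
R_sys = 0.7575
Q = 1 - 0.7575 = 0.2425

0.2425


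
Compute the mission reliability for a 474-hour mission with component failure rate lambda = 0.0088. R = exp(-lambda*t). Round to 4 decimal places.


lambda = 0.0088
mission_time = 474
lambda * t = 0.0088 * 474 = 4.1712
R = exp(-4.1712)
R = 0.0154

0.0154


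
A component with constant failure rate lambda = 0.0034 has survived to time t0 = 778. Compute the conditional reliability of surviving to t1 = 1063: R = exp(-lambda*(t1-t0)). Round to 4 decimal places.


lambda = 0.0034
t0 = 778, t1 = 1063
t1 - t0 = 285
lambda * (t1-t0) = 0.0034 * 285 = 0.969
R = exp(-0.969)
R = 0.3795

0.3795


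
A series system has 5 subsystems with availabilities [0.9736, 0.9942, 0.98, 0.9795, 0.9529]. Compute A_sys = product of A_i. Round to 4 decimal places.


Subsystems: [0.9736, 0.9942, 0.98, 0.9795, 0.9529]
After subsystem 1 (A=0.9736): product = 0.9736
After subsystem 2 (A=0.9942): product = 0.968
After subsystem 3 (A=0.98): product = 0.9486
After subsystem 4 (A=0.9795): product = 0.9291
After subsystem 5 (A=0.9529): product = 0.8854
A_sys = 0.8854

0.8854


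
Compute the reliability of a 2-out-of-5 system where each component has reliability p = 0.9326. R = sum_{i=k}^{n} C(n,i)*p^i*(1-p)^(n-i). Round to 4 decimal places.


k = 2, n = 5, p = 0.9326
i=2: C(5,2)=10 * 0.9326^2 * 0.0674^3 = 0.0027
i=3: C(5,3)=10 * 0.9326^3 * 0.0674^2 = 0.0368
i=4: C(5,4)=5 * 0.9326^4 * 0.0674^1 = 0.2549
i=5: C(5,5)=1 * 0.9326^5 * 0.0674^0 = 0.7055
R = sum of terms = 0.9999

0.9999


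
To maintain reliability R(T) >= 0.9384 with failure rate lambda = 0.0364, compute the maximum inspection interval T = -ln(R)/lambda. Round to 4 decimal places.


R_target = 0.9384
lambda = 0.0364
-ln(0.9384) = 0.0636
T = 0.0636 / 0.0364
T = 1.7467

1.7467


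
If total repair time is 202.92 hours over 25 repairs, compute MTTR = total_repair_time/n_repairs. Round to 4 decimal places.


total_repair_time = 202.92
n_repairs = 25
MTTR = 202.92 / 25
MTTR = 8.1168

8.1168


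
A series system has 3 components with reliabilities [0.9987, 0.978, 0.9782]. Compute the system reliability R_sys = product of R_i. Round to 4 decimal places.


Components: [0.9987, 0.978, 0.9782]
After component 1 (R=0.9987): product = 0.9987
After component 2 (R=0.978): product = 0.9767
After component 3 (R=0.9782): product = 0.9554
R_sys = 0.9554

0.9554


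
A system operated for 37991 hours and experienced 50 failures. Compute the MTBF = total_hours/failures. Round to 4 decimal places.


total_hours = 37991
failures = 50
MTBF = 37991 / 50
MTBF = 759.82

759.82


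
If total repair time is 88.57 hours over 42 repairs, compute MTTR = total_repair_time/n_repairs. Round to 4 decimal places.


total_repair_time = 88.57
n_repairs = 42
MTTR = 88.57 / 42
MTTR = 2.1088

2.1088


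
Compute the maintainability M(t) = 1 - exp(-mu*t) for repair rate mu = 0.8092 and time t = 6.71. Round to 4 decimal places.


mu = 0.8092, t = 6.71
mu * t = 0.8092 * 6.71 = 5.4297
exp(-5.4297) = 0.0044
M(t) = 1 - 0.0044
M(t) = 0.9956

0.9956


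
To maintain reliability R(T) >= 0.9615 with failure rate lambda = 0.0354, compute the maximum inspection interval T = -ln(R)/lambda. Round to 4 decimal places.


R_target = 0.9615
lambda = 0.0354
-ln(0.9615) = 0.0393
T = 0.0393 / 0.0354
T = 1.1091

1.1091


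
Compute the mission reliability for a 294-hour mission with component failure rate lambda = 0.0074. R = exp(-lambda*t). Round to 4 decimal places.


lambda = 0.0074
mission_time = 294
lambda * t = 0.0074 * 294 = 2.1756
R = exp(-2.1756)
R = 0.1135

0.1135


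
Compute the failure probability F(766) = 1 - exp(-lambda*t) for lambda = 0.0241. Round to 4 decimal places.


lambda = 0.0241, t = 766
lambda * t = 18.4606
exp(-18.4606) = 0.0
F(t) = 1 - 0.0
F(t) = 1.0

1.0


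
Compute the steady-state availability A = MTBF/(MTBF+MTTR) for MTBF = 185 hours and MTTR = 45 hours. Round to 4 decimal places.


MTBF = 185
MTTR = 45
MTBF + MTTR = 230
A = 185 / 230
A = 0.8043

0.8043


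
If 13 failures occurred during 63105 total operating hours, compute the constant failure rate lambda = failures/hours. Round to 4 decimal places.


failures = 13
total_hours = 63105
lambda = 13 / 63105
lambda = 0.0002

0.0002


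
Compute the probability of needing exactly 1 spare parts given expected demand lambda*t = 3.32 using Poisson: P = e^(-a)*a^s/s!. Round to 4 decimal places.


a = 3.32, s = 1
e^(-a) = e^(-3.32) = 0.0362
a^s = 3.32^1 = 3.32
s! = 1
P = 0.0362 * 3.32 / 1
P = 0.12

0.12


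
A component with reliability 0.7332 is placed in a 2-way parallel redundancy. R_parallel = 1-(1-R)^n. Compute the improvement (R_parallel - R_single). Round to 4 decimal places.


R_single = 0.7332, n = 2
1 - R_single = 0.2668
(1 - R_single)^n = 0.2668^2 = 0.0712
R_parallel = 1 - 0.0712 = 0.9288
Improvement = 0.9288 - 0.7332
Improvement = 0.1956

0.1956


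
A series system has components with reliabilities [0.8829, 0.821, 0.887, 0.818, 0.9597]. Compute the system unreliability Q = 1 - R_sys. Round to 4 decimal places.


Components: [0.8829, 0.821, 0.887, 0.818, 0.9597]
After component 1: product = 0.8829
After component 2: product = 0.7249
After component 3: product = 0.643
After component 4: product = 0.5259
After component 5: product = 0.5047
R_sys = 0.5047
Q = 1 - 0.5047 = 0.4953

0.4953


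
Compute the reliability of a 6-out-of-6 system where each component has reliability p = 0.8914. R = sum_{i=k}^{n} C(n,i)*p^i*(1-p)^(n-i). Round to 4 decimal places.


k = 6, n = 6, p = 0.8914
i=6: C(6,6)=1 * 0.8914^6 * 0.1086^0 = 0.5017
R = sum of terms = 0.5017

0.5017


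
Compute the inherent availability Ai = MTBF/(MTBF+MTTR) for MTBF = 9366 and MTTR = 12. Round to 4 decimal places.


MTBF = 9366
MTTR = 12
MTBF + MTTR = 9378
Ai = 9366 / 9378
Ai = 0.9987

0.9987


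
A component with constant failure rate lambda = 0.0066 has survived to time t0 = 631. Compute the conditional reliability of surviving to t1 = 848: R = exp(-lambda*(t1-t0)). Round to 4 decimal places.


lambda = 0.0066
t0 = 631, t1 = 848
t1 - t0 = 217
lambda * (t1-t0) = 0.0066 * 217 = 1.4322
R = exp(-1.4322)
R = 0.2388

0.2388


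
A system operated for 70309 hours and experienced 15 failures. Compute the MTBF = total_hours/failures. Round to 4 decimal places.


total_hours = 70309
failures = 15
MTBF = 70309 / 15
MTBF = 4687.2667

4687.2667


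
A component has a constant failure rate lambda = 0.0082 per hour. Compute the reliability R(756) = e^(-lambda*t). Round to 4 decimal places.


lambda = 0.0082
t = 756
lambda * t = 6.1992
R(t) = e^(-6.1992)
R(t) = 0.002

0.002


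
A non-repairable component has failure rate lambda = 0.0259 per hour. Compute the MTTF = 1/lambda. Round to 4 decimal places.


lambda = 0.0259
MTTF = 1 / 0.0259
MTTF = 38.61

38.61


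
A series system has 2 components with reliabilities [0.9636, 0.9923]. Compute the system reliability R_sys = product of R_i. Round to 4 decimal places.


Components: [0.9636, 0.9923]
After component 1 (R=0.9636): product = 0.9636
After component 2 (R=0.9923): product = 0.9562
R_sys = 0.9562

0.9562


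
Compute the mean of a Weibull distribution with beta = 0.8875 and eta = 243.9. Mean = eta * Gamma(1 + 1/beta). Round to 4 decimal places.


beta = 0.8875, eta = 243.9
1/beta = 1.1268
1 + 1/beta = 2.1268
Gamma(2.1268) = 1.0604
Mean = 243.9 * 1.0604
Mean = 258.6304

258.6304


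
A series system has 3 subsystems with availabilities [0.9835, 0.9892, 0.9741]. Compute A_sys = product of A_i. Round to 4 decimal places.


Subsystems: [0.9835, 0.9892, 0.9741]
After subsystem 1 (A=0.9835): product = 0.9835
After subsystem 2 (A=0.9892): product = 0.9729
After subsystem 3 (A=0.9741): product = 0.9477
A_sys = 0.9477

0.9477


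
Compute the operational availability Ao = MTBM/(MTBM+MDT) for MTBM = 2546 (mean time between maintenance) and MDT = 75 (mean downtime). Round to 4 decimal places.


MTBM = 2546
MDT = 75
MTBM + MDT = 2621
Ao = 2546 / 2621
Ao = 0.9714

0.9714


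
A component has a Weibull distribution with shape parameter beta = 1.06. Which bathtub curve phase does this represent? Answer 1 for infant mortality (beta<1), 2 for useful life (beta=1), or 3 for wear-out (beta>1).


beta = 1.06
Compare beta to 1:
beta < 1 => infant mortality (phase 1)
beta = 1 => useful life (phase 2)
beta > 1 => wear-out (phase 3)
Since beta = 1.06, this is wear-out (increasing failure rate)
Phase = 3

3


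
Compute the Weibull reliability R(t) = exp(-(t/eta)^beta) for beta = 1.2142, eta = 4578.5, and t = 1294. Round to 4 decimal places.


beta = 1.2142, eta = 4578.5, t = 1294
t/eta = 1294 / 4578.5 = 0.2826
(t/eta)^beta = 0.2826^1.2142 = 0.2156
R(t) = exp(-0.2156)
R(t) = 0.8061

0.8061


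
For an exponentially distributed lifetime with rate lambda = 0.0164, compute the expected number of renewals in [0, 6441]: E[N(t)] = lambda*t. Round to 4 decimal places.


lambda = 0.0164
t = 6441
E[N(t)] = lambda * t
E[N(t)] = 0.0164 * 6441
E[N(t)] = 105.6324

105.6324


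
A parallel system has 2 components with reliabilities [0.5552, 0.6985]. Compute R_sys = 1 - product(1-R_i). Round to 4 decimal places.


Components: [0.5552, 0.6985]
(1 - 0.5552) = 0.4448, running product = 0.4448
(1 - 0.6985) = 0.3015, running product = 0.1341
Product of (1-R_i) = 0.1341
R_sys = 1 - 0.1341 = 0.8659

0.8659


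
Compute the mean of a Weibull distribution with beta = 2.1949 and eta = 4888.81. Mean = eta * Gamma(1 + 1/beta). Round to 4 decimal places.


beta = 2.1949, eta = 4888.81
1/beta = 0.4556
1 + 1/beta = 1.4556
Gamma(1.4556) = 0.8856
Mean = 4888.81 * 0.8856
Mean = 4329.6221

4329.6221


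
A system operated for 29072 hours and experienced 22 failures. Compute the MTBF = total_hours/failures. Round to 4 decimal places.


total_hours = 29072
failures = 22
MTBF = 29072 / 22
MTBF = 1321.4545

1321.4545


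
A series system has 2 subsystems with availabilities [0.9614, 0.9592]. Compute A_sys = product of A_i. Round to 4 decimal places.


Subsystems: [0.9614, 0.9592]
After subsystem 1 (A=0.9614): product = 0.9614
After subsystem 2 (A=0.9592): product = 0.9222
A_sys = 0.9222

0.9222


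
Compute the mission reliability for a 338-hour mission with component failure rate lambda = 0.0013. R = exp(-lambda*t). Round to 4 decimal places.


lambda = 0.0013
mission_time = 338
lambda * t = 0.0013 * 338 = 0.4394
R = exp(-0.4394)
R = 0.6444

0.6444


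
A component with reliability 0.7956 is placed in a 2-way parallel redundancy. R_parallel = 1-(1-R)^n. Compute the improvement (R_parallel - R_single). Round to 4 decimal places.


R_single = 0.7956, n = 2
1 - R_single = 0.2044
(1 - R_single)^n = 0.2044^2 = 0.0418
R_parallel = 1 - 0.0418 = 0.9582
Improvement = 0.9582 - 0.7956
Improvement = 0.1626

0.1626


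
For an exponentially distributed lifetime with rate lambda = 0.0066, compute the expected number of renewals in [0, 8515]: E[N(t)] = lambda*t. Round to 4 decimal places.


lambda = 0.0066
t = 8515
E[N(t)] = lambda * t
E[N(t)] = 0.0066 * 8515
E[N(t)] = 56.199

56.199


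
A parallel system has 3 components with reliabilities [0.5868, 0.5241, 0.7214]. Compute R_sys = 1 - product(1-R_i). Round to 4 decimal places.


Components: [0.5868, 0.5241, 0.7214]
(1 - 0.5868) = 0.4132, running product = 0.4132
(1 - 0.5241) = 0.4759, running product = 0.1966
(1 - 0.7214) = 0.2786, running product = 0.0548
Product of (1-R_i) = 0.0548
R_sys = 1 - 0.0548 = 0.9452

0.9452


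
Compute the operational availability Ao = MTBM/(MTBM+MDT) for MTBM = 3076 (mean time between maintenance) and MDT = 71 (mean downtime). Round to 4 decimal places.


MTBM = 3076
MDT = 71
MTBM + MDT = 3147
Ao = 3076 / 3147
Ao = 0.9774

0.9774


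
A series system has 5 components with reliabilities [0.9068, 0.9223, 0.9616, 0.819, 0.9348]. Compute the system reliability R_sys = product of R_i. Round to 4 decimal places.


Components: [0.9068, 0.9223, 0.9616, 0.819, 0.9348]
After component 1 (R=0.9068): product = 0.9068
After component 2 (R=0.9223): product = 0.8363
After component 3 (R=0.9616): product = 0.8042
After component 4 (R=0.819): product = 0.6587
After component 5 (R=0.9348): product = 0.6157
R_sys = 0.6157

0.6157


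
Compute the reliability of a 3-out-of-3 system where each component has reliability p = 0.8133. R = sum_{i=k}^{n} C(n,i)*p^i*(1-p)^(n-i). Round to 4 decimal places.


k = 3, n = 3, p = 0.8133
i=3: C(3,3)=1 * 0.8133^3 * 0.1867^0 = 0.538
R = sum of terms = 0.538

0.538


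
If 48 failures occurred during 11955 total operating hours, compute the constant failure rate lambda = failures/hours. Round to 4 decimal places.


failures = 48
total_hours = 11955
lambda = 48 / 11955
lambda = 0.004

0.004


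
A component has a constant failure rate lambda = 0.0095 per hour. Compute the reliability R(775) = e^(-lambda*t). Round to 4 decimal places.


lambda = 0.0095
t = 775
lambda * t = 7.3625
R(t) = e^(-7.3625)
R(t) = 0.0006

0.0006


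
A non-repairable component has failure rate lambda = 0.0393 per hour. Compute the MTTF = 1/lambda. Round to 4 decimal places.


lambda = 0.0393
MTTF = 1 / 0.0393
MTTF = 25.4453

25.4453


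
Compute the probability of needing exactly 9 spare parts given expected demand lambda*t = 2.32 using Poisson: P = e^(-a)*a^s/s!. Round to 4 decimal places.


a = 2.32, s = 9
e^(-a) = e^(-2.32) = 0.0983
a^s = 2.32^9 = 1947.1162
s! = 362880
P = 0.0983 * 1947.1162 / 362880
P = 0.0005

0.0005


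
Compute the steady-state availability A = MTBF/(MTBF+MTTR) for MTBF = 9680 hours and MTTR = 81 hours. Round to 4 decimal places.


MTBF = 9680
MTTR = 81
MTBF + MTTR = 9761
A = 9680 / 9761
A = 0.9917

0.9917


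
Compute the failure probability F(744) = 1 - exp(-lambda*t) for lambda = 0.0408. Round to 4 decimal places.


lambda = 0.0408, t = 744
lambda * t = 30.3552
exp(-30.3552) = 0.0
F(t) = 1 - 0.0
F(t) = 1.0

1.0


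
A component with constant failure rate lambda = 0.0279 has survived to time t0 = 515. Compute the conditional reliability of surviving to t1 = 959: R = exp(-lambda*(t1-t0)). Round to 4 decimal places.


lambda = 0.0279
t0 = 515, t1 = 959
t1 - t0 = 444
lambda * (t1-t0) = 0.0279 * 444 = 12.3876
R = exp(-12.3876)
R = 0.0

0.0


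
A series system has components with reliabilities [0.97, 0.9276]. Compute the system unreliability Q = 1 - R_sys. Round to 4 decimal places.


Components: [0.97, 0.9276]
After component 1: product = 0.97
After component 2: product = 0.8998
R_sys = 0.8998
Q = 1 - 0.8998 = 0.1002

0.1002


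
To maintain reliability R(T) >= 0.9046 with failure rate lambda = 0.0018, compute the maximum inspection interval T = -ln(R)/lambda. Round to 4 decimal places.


R_target = 0.9046
lambda = 0.0018
-ln(0.9046) = 0.1003
T = 0.1003 / 0.0018
T = 55.7013

55.7013


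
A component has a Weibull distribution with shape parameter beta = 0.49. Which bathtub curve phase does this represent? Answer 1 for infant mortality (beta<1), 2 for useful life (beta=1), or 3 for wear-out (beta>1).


beta = 0.49
Compare beta to 1:
beta < 1 => infant mortality (phase 1)
beta = 1 => useful life (phase 2)
beta > 1 => wear-out (phase 3)
Since beta = 0.49, this is infant mortality (decreasing failure rate)
Phase = 1

1


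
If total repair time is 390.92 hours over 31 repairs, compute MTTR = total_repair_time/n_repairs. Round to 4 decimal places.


total_repair_time = 390.92
n_repairs = 31
MTTR = 390.92 / 31
MTTR = 12.6103

12.6103


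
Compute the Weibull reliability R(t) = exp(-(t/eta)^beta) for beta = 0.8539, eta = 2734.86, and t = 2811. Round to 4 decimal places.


beta = 0.8539, eta = 2734.86, t = 2811
t/eta = 2811 / 2734.86 = 1.0278
(t/eta)^beta = 1.0278^0.8539 = 1.0237
R(t) = exp(-1.0237)
R(t) = 0.3593

0.3593


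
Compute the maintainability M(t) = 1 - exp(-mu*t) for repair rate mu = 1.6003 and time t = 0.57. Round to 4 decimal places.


mu = 1.6003, t = 0.57
mu * t = 1.6003 * 0.57 = 0.9122
exp(-0.9122) = 0.4017
M(t) = 1 - 0.4017
M(t) = 0.5983

0.5983


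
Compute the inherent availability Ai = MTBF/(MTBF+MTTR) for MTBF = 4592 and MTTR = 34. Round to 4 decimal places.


MTBF = 4592
MTTR = 34
MTBF + MTTR = 4626
Ai = 4592 / 4626
Ai = 0.9927

0.9927


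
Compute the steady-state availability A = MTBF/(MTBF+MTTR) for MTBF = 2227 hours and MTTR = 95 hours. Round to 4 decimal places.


MTBF = 2227
MTTR = 95
MTBF + MTTR = 2322
A = 2227 / 2322
A = 0.9591

0.9591


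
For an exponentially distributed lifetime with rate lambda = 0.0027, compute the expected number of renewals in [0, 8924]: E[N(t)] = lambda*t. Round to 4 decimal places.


lambda = 0.0027
t = 8924
E[N(t)] = lambda * t
E[N(t)] = 0.0027 * 8924
E[N(t)] = 24.0948

24.0948


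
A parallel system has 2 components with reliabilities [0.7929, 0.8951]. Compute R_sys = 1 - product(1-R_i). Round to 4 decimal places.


Components: [0.7929, 0.8951]
(1 - 0.7929) = 0.2071, running product = 0.2071
(1 - 0.8951) = 0.1049, running product = 0.0217
Product of (1-R_i) = 0.0217
R_sys = 1 - 0.0217 = 0.9783

0.9783


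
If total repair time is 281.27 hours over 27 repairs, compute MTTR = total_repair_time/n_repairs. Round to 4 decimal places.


total_repair_time = 281.27
n_repairs = 27
MTTR = 281.27 / 27
MTTR = 10.4174

10.4174


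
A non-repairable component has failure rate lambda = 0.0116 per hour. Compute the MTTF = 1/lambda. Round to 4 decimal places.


lambda = 0.0116
MTTF = 1 / 0.0116
MTTF = 86.2069

86.2069


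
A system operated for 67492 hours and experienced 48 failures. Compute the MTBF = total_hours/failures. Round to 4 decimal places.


total_hours = 67492
failures = 48
MTBF = 67492 / 48
MTBF = 1406.0833

1406.0833


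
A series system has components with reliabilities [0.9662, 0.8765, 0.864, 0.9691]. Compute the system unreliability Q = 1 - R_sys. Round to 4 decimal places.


Components: [0.9662, 0.8765, 0.864, 0.9691]
After component 1: product = 0.9662
After component 2: product = 0.8469
After component 3: product = 0.7317
After component 4: product = 0.7091
R_sys = 0.7091
Q = 1 - 0.7091 = 0.2909

0.2909


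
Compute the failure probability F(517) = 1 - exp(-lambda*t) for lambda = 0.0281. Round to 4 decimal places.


lambda = 0.0281, t = 517
lambda * t = 14.5277
exp(-14.5277) = 0.0
F(t) = 1 - 0.0
F(t) = 1.0

1.0


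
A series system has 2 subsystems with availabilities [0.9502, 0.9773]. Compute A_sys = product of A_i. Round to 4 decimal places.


Subsystems: [0.9502, 0.9773]
After subsystem 1 (A=0.9502): product = 0.9502
After subsystem 2 (A=0.9773): product = 0.9286
A_sys = 0.9286

0.9286


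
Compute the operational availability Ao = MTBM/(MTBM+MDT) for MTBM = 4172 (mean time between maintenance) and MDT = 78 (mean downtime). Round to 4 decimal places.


MTBM = 4172
MDT = 78
MTBM + MDT = 4250
Ao = 4172 / 4250
Ao = 0.9816

0.9816


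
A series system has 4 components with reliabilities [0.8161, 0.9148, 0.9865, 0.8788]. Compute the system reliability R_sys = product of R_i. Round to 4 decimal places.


Components: [0.8161, 0.9148, 0.9865, 0.8788]
After component 1 (R=0.8161): product = 0.8161
After component 2 (R=0.9148): product = 0.7466
After component 3 (R=0.9865): product = 0.7365
After component 4 (R=0.8788): product = 0.6472
R_sys = 0.6472

0.6472


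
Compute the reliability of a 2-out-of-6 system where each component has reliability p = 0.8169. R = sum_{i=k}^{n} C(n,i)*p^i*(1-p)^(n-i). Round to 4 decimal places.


k = 2, n = 6, p = 0.8169
i=2: C(6,2)=15 * 0.8169^2 * 0.1831^4 = 0.0113
i=3: C(6,3)=20 * 0.8169^3 * 0.1831^3 = 0.0669
i=4: C(6,4)=15 * 0.8169^4 * 0.1831^2 = 0.2239
i=5: C(6,5)=6 * 0.8169^5 * 0.1831^1 = 0.3997
i=6: C(6,6)=1 * 0.8169^6 * 0.1831^0 = 0.2972
R = sum of terms = 0.999

0.999


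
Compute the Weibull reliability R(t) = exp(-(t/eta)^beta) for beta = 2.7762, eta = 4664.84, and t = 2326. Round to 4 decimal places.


beta = 2.7762, eta = 4664.84, t = 2326
t/eta = 2326 / 4664.84 = 0.4986
(t/eta)^beta = 0.4986^2.7762 = 0.1449
R(t) = exp(-0.1449)
R(t) = 0.8651

0.8651


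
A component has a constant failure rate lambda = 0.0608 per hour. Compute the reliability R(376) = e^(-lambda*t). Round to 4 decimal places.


lambda = 0.0608
t = 376
lambda * t = 22.8608
R(t) = e^(-22.8608)
R(t) = 0.0

0.0


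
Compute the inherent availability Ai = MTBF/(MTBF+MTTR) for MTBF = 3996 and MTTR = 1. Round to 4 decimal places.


MTBF = 3996
MTTR = 1
MTBF + MTTR = 3997
Ai = 3996 / 3997
Ai = 0.9997

0.9997


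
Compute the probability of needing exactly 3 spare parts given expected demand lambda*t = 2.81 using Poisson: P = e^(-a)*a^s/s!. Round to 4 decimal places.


a = 2.81, s = 3
e^(-a) = e^(-2.81) = 0.0602
a^s = 2.81^3 = 22.188
s! = 6
P = 0.0602 * 22.188 / 6
P = 0.2226

0.2226


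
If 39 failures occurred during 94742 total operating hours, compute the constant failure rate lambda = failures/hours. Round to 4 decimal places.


failures = 39
total_hours = 94742
lambda = 39 / 94742
lambda = 0.0004

0.0004


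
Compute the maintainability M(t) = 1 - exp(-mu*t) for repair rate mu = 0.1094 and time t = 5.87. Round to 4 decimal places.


mu = 0.1094, t = 5.87
mu * t = 0.1094 * 5.87 = 0.6422
exp(-0.6422) = 0.5261
M(t) = 1 - 0.5261
M(t) = 0.4739

0.4739


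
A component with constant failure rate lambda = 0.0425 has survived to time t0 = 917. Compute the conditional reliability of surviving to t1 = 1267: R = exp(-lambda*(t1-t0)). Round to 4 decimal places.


lambda = 0.0425
t0 = 917, t1 = 1267
t1 - t0 = 350
lambda * (t1-t0) = 0.0425 * 350 = 14.875
R = exp(-14.875)
R = 0.0

0.0


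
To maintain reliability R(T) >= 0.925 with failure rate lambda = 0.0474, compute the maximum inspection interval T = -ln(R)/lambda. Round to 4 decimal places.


R_target = 0.925
lambda = 0.0474
-ln(0.925) = 0.078
T = 0.078 / 0.0474
T = 1.6448

1.6448


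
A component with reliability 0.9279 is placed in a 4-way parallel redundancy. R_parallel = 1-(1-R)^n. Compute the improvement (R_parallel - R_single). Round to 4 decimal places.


R_single = 0.9279, n = 4
1 - R_single = 0.0721
(1 - R_single)^n = 0.0721^4 = 0.0
R_parallel = 1 - 0.0 = 1.0
Improvement = 1.0 - 0.9279
Improvement = 0.0721

0.0721


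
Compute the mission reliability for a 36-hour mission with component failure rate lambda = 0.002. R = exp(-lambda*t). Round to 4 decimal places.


lambda = 0.002
mission_time = 36
lambda * t = 0.002 * 36 = 0.072
R = exp(-0.072)
R = 0.9305

0.9305


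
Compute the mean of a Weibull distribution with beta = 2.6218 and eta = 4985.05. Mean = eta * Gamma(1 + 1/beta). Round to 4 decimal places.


beta = 2.6218, eta = 4985.05
1/beta = 0.3814
1 + 1/beta = 1.3814
Gamma(1.3814) = 0.8884
Mean = 4985.05 * 0.8884
Mean = 4428.8914

4428.8914


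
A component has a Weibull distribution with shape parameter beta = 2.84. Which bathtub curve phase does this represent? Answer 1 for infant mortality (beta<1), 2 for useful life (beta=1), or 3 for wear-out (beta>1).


beta = 2.84
Compare beta to 1:
beta < 1 => infant mortality (phase 1)
beta = 1 => useful life (phase 2)
beta > 1 => wear-out (phase 3)
Since beta = 2.84, this is wear-out (increasing failure rate)
Phase = 3

3


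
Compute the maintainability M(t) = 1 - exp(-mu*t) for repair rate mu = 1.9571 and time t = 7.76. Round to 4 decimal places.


mu = 1.9571, t = 7.76
mu * t = 1.9571 * 7.76 = 15.1871
exp(-15.1871) = 0.0
M(t) = 1 - 0.0
M(t) = 1.0

1.0


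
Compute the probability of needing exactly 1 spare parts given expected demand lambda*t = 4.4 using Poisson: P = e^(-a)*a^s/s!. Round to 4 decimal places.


a = 4.4, s = 1
e^(-a) = e^(-4.4) = 0.0123
a^s = 4.4^1 = 4.4
s! = 1
P = 0.0123 * 4.4 / 1
P = 0.054

0.054


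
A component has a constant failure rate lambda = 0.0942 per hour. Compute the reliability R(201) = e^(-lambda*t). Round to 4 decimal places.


lambda = 0.0942
t = 201
lambda * t = 18.9342
R(t) = e^(-18.9342)
R(t) = 0.0

0.0


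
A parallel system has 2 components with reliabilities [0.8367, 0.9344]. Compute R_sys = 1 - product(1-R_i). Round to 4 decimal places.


Components: [0.8367, 0.9344]
(1 - 0.8367) = 0.1633, running product = 0.1633
(1 - 0.9344) = 0.0656, running product = 0.0107
Product of (1-R_i) = 0.0107
R_sys = 1 - 0.0107 = 0.9893

0.9893


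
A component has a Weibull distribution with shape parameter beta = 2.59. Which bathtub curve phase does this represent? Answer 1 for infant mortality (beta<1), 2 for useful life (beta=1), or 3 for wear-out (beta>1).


beta = 2.59
Compare beta to 1:
beta < 1 => infant mortality (phase 1)
beta = 1 => useful life (phase 2)
beta > 1 => wear-out (phase 3)
Since beta = 2.59, this is wear-out (increasing failure rate)
Phase = 3

3


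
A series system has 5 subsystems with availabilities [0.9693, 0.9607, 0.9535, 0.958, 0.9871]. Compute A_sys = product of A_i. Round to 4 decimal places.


Subsystems: [0.9693, 0.9607, 0.9535, 0.958, 0.9871]
After subsystem 1 (A=0.9693): product = 0.9693
After subsystem 2 (A=0.9607): product = 0.9312
After subsystem 3 (A=0.9535): product = 0.8879
After subsystem 4 (A=0.958): product = 0.8506
After subsystem 5 (A=0.9871): product = 0.8396
A_sys = 0.8396

0.8396


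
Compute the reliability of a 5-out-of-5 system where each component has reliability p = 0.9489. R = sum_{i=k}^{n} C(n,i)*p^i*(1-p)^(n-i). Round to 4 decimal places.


k = 5, n = 5, p = 0.9489
i=5: C(5,5)=1 * 0.9489^5 * 0.0511^0 = 0.7693
R = sum of terms = 0.7693

0.7693


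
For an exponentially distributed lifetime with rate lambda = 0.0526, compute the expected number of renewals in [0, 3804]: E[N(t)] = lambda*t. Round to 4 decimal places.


lambda = 0.0526
t = 3804
E[N(t)] = lambda * t
E[N(t)] = 0.0526 * 3804
E[N(t)] = 200.0904

200.0904


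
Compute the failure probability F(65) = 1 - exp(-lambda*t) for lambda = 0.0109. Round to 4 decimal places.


lambda = 0.0109, t = 65
lambda * t = 0.7085
exp(-0.7085) = 0.4924
F(t) = 1 - 0.4924
F(t) = 0.5076

0.5076


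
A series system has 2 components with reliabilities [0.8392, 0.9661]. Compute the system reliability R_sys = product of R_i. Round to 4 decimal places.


Components: [0.8392, 0.9661]
After component 1 (R=0.8392): product = 0.8392
After component 2 (R=0.9661): product = 0.8108
R_sys = 0.8108

0.8108


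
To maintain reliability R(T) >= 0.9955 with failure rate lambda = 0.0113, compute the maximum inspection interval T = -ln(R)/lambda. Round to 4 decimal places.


R_target = 0.9955
lambda = 0.0113
-ln(0.9955) = 0.0045
T = 0.0045 / 0.0113
T = 0.3991

0.3991


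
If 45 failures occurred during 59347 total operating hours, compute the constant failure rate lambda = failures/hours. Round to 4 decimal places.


failures = 45
total_hours = 59347
lambda = 45 / 59347
lambda = 0.0008

0.0008


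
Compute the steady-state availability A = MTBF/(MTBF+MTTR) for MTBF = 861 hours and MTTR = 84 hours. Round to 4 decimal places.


MTBF = 861
MTTR = 84
MTBF + MTTR = 945
A = 861 / 945
A = 0.9111

0.9111


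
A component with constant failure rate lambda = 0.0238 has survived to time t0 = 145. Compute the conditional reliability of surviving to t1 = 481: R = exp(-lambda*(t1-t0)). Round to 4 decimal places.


lambda = 0.0238
t0 = 145, t1 = 481
t1 - t0 = 336
lambda * (t1-t0) = 0.0238 * 336 = 7.9968
R = exp(-7.9968)
R = 0.0003

0.0003


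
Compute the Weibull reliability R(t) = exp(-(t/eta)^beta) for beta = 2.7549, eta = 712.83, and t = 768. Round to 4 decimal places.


beta = 2.7549, eta = 712.83, t = 768
t/eta = 768 / 712.83 = 1.0774
(t/eta)^beta = 1.0774^2.7549 = 1.228
R(t) = exp(-1.228)
R(t) = 0.2929

0.2929


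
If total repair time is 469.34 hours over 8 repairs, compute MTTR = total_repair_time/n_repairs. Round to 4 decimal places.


total_repair_time = 469.34
n_repairs = 8
MTTR = 469.34 / 8
MTTR = 58.6675

58.6675


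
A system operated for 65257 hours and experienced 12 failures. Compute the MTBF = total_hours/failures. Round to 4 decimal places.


total_hours = 65257
failures = 12
MTBF = 65257 / 12
MTBF = 5438.0833

5438.0833


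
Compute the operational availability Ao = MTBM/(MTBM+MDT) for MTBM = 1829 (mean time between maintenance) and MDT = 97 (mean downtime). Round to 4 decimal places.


MTBM = 1829
MDT = 97
MTBM + MDT = 1926
Ao = 1829 / 1926
Ao = 0.9496

0.9496


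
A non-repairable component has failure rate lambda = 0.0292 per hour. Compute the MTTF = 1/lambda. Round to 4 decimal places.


lambda = 0.0292
MTTF = 1 / 0.0292
MTTF = 34.2466

34.2466
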